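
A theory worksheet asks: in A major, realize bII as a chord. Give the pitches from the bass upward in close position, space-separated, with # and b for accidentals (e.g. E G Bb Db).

Bb D F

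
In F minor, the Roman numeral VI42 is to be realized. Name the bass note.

VI in F minor has root Db; the chord is Db-F-Ab-C.
The figure 42 means third inversion — the seventh is in the bass.

C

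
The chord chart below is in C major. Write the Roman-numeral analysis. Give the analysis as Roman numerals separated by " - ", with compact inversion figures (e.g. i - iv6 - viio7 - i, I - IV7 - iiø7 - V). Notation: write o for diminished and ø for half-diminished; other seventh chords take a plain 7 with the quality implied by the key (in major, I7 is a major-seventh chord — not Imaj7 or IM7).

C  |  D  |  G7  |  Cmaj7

C: root C is the tonic; major triad there is I.
D: chromatic; D is V of V, so V/V.
G7: dominant seventh chord on G = scale degree 5 → V7.
Cmaj7: root C is the tonic; major seventh chord there is I7.

I - V/V - V7 - I7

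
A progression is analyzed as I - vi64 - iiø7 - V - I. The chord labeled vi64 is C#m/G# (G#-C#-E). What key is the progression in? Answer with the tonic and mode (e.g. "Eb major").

The anchor chord is a minor triad on C#, labeled vi64.
If C# is scale degree 6 and the mode makes that degree carry a minor triad, the tonic is E and the mode is major.

E major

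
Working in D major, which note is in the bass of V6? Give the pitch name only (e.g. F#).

C#

V in D major has root A; the chord is A-C#-E.
The figure 6 means first inversion — the third is in the bass.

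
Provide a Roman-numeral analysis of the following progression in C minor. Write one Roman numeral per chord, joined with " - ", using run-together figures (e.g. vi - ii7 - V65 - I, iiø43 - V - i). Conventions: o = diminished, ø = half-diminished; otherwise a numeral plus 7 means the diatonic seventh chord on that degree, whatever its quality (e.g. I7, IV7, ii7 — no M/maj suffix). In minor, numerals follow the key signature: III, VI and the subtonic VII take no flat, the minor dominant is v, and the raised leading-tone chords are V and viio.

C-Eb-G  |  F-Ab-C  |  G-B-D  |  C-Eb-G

C-Eb-G: minor triad on C = scale degree 1 → i.
F-Ab-C: root F is the subdominant; minor triad there is iv.
G-B-D: root G is the dominant; major triad there is V.
C-Eb-G: root C is the tonic; minor triad there is i.

i - iv - V - i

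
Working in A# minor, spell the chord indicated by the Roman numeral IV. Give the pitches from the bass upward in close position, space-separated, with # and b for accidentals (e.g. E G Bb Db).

Scale degree 4 in A# minor is D#; here the chord built on it is altered to a major triad. IV is the major subdominant, borrowed from the parallel major.
So the chord is D#-F##-A#, a major triad.

D# F## A#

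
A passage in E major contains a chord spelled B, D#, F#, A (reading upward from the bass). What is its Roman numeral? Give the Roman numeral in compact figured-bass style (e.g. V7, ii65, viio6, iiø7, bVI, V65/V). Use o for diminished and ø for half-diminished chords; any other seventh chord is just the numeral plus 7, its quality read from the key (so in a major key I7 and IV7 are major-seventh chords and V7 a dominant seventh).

Stacked in thirds the chord is B-D#-F#-A: a dominant seventh chord on B.
In E major, B is the dominant; the diatonic dominant seventh chord there is V7.

V7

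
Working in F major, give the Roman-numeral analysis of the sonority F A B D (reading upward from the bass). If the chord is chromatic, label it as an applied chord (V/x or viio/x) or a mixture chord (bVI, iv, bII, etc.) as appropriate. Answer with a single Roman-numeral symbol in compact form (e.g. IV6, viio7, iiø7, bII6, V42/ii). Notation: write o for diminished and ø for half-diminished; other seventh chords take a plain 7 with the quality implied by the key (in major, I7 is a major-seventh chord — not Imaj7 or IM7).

viiø43/V

The pitches B-D-F-A form a half-diminished seventh chord rooted on B.
B sits a half step below C (V in F major); a diminished chord there is the applied leading-tone chord of V.
With F in the bass the chord is in second inversion, so the figured bass is 43.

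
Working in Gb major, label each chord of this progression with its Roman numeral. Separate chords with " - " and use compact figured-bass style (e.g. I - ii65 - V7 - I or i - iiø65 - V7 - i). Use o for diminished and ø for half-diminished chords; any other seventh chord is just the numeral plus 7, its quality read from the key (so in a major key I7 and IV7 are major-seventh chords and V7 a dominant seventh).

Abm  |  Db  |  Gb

ii - V - I

Abm has root Ab, degree 2 in Gb major, so ii.
Db: major triad on Db = scale degree 5 → V.
Gb: root Gb is the tonic; major triad there is I.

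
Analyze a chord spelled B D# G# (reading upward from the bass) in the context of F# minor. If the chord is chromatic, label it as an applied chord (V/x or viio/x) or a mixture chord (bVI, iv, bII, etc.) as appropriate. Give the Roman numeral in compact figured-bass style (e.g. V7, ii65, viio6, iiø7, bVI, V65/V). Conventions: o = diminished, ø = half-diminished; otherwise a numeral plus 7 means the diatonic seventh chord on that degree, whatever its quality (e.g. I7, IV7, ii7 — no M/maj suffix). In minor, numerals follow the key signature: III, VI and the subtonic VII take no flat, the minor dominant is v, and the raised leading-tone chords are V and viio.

ii6

The pitches G#-B-D# form a minor triad rooted on G#.
G# is the second degree of F# minor. This is the minor supertonic, borrowed from the parallel major (the Dorian ii).
With B in the bass the chord is in first inversion, so the figured bass is 6.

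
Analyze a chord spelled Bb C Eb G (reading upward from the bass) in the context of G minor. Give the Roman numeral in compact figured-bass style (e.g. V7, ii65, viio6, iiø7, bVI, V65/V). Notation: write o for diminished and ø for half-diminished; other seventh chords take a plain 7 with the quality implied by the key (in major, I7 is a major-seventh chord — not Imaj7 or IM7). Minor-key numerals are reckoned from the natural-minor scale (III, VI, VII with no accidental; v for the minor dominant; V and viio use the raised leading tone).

The pitches C-Eb-G-Bb form a minor seventh chord rooted on C.
In G minor, C is the subdominant; the diatonic minor seventh chord there is iv7.
With Bb in the bass the chord is in third inversion, so the figured bass is 42.

iv42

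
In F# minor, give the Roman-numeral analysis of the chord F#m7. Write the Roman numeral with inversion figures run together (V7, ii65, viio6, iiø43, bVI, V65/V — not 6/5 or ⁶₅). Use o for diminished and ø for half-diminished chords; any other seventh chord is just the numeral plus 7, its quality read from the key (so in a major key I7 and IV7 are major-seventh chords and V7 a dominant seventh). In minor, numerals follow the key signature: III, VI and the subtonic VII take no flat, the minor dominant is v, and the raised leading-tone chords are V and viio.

Stacked in thirds the chord is F#-A-C#-E: a minor seventh chord on F#.
F# is scale degree 1 in F# minor, and a minor seventh chord on that degree is written i7.

i7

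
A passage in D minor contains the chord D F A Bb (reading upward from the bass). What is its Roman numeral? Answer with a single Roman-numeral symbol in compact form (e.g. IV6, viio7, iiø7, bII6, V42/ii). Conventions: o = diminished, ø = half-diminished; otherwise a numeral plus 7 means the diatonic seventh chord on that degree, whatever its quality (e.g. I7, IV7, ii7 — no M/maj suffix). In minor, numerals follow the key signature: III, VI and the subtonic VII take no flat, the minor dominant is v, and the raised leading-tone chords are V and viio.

Stacked in thirds the chord is Bb-D-F-A: a major seventh chord on Bb.
Bb is scale degree 6 in D minor, and a major seventh chord on that degree is written VI7.
With D in the bass the chord is in first inversion, so the figured bass is 65.

VI65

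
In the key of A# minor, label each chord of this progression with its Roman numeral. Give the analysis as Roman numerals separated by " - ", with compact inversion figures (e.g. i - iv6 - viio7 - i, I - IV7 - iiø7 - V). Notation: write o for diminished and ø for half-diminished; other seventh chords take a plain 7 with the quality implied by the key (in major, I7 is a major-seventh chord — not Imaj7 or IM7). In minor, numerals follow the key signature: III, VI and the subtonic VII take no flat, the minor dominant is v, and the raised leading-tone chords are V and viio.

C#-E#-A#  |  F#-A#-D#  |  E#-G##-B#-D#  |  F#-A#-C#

i6 - iv6 - V7 - VI

C#-E#-A#: minor triad on A# = scale degree 1 → i6.
F#-A#-D# has root D#, degree 4 in A# minor, so iv6.
E#-G##-B#-D# has root E#, degree 5 in A# minor, so V7.
F#-A#-C# has root F#, degree 6 in A# minor, so VI.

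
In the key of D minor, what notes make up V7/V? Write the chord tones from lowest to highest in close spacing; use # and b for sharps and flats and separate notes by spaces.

The slash means an applied dominant: we want the dominant of V. In D minor, V is A major, and its dominant is built on E.
Building a dominant seventh chord on E gives E-G#-B-D.

E G# B D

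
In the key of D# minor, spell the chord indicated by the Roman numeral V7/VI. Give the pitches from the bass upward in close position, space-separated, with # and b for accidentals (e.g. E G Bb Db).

F# A# C# E

The slash means an applied dominant: we want the dominant of VI. In D# minor, VI is B major, and its dominant is built on F#.
Building a dominant seventh chord on F# gives F#-A#-C#-E.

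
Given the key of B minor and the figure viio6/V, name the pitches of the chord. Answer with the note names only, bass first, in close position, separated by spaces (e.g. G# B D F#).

G# B E#

The slash marks an applied leading-tone chord: viio of V. In B minor, V is F#, so the leading tone to it is E#, a half step below.
Building a diminished triad on E# gives E#-G#-B.
The figured bass 6 indicates first inversion, placing the third (G#) in the bass: G#-B-E#.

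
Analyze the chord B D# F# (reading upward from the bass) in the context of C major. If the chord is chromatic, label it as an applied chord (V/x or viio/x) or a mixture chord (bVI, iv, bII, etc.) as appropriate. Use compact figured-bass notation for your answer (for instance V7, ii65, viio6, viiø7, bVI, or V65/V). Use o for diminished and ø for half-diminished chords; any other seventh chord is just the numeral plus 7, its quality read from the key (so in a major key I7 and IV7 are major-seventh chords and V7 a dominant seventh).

V/iii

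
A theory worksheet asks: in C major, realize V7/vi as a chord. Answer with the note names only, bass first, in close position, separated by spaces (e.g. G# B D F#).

E G# B D

The slash means an applied dominant: we want the dominant of vi. In C major, vi is A minor, and its dominant is built on E.
Building a dominant seventh chord on E gives E-G#-B-D.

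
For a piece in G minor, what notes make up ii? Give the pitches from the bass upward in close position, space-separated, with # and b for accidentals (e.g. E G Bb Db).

A C E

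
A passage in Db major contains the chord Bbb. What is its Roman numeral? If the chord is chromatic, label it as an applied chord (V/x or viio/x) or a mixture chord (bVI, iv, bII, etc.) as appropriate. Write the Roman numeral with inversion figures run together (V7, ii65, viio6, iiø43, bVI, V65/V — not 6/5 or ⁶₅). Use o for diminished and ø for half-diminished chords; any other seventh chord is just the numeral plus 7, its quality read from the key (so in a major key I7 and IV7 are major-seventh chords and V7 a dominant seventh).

bVI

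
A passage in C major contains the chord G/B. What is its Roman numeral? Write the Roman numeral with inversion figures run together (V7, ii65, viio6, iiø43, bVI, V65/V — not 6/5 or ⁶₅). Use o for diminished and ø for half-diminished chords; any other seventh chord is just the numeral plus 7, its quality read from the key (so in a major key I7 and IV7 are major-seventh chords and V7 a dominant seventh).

The pitches G-B-D form a major triad rooted on G.
In C major, G is the dominant; the diatonic major triad there is V.
With B in the bass the chord is in first inversion, so the figured bass is 6.

V6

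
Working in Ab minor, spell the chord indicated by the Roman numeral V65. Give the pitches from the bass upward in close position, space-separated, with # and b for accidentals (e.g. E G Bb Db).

In Ab minor, the dominant is Eb. The dominant is major (leading tone raised), so V is a dominant seventh chord.
Stacking thirds from Eb gives Eb-G-Bb-Db.
The figured bass 65 indicates first inversion, placing the third (G) in the bass: G-Bb-Db-Eb.

G Bb Db Eb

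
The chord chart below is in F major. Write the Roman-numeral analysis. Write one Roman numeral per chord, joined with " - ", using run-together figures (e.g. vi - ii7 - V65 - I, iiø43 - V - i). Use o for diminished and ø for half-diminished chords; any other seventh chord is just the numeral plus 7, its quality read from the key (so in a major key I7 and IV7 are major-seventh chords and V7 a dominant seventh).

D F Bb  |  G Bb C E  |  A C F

IV6 - V43 - I6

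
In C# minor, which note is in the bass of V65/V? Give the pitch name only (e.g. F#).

F##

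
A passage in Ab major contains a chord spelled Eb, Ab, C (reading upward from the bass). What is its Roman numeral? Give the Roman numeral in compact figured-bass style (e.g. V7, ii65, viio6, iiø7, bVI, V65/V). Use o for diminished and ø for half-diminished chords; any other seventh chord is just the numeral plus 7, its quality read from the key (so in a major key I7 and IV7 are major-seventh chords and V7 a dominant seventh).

I64

The pitches Ab-C-Eb form a major triad rooted on Ab.
Ab is scale degree 1 in Ab major, and a major triad on that degree is written I.
With Eb in the bass the chord is in second inversion, so the figured bass is 64.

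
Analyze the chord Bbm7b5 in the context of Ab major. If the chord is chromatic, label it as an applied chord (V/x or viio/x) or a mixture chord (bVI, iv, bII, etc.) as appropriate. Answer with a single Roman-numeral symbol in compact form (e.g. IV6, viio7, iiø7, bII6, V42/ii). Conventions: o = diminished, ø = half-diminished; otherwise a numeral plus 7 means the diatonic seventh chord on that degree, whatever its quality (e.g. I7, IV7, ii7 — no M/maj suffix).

Stacked in thirds the chord is Bb-Db-Fb-Ab: a half-diminished seventh chord on Bb.
Bb is the second degree of Ab major. This is the half-diminished supertonic seventh, borrowed from the parallel minor.

iiø7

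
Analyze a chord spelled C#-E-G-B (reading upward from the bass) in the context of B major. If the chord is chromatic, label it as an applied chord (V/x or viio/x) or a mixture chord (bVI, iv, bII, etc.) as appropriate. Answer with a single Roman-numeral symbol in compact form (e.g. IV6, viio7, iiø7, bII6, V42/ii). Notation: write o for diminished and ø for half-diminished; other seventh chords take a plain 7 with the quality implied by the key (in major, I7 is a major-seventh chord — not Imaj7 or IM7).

iiø7

The pitches C#-E-G-B form a half-diminished seventh chord rooted on C#.
C# is the second degree of B major. This is the half-diminished supertonic seventh, borrowed from the parallel minor.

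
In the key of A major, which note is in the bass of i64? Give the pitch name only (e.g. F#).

E

i in A major has root A; the chord is A-C-E.
The figure 64 means second inversion — the fifth is in the bass.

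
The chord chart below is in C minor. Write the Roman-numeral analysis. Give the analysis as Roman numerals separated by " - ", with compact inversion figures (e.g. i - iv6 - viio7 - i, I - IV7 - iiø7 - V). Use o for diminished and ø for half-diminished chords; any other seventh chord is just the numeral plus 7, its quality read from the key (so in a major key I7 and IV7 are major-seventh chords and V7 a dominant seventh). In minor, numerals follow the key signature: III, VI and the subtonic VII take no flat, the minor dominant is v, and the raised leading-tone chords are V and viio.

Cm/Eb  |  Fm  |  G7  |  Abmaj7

Cm/Eb has root C, degree 1 in C minor, so i6.
Fm has root F, degree 4 in C minor, so iv.
G7: dominant seventh chord on G = scale degree 5 → V7.
Abmaj7 has root Ab, degree 6 in C minor, so VI7.

i6 - iv - V7 - VI7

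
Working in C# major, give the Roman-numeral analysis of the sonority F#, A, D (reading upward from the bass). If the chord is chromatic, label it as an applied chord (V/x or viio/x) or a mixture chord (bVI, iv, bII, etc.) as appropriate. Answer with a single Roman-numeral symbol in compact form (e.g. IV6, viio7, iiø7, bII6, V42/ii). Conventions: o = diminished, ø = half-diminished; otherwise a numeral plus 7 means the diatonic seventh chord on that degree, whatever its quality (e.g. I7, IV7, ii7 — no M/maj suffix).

Stacked in thirds the chord is D-F#-A: a major triad on D.
D is the lowered second degree of C# major (diatonic 2 would be D#). This is the Neapolitan sixth — a major triad on the lowered second degree, here in its customary first inversion.
With F# in the bass the chord is in first inversion, so the figured bass is 6.

bII6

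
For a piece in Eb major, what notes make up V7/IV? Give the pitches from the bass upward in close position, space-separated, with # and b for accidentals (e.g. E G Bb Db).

The slash means an applied dominant: we want the dominant of IV. In Eb major, IV is Ab major, and its dominant is built on Eb.
Building a dominant seventh chord on Eb gives Eb-G-Bb-Db.

Eb G Bb Db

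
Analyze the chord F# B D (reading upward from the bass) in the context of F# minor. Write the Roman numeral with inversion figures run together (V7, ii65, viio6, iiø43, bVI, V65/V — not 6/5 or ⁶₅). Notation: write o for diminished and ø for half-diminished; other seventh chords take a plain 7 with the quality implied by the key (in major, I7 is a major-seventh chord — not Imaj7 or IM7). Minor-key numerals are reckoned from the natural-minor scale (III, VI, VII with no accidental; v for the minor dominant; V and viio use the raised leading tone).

Stacked in thirds the chord is B-D-F#: a minor triad on B.
In F# minor, B is the subdominant; the diatonic minor triad there is iv.
With F# in the bass the chord is in second inversion, so the figured bass is 64.

iv64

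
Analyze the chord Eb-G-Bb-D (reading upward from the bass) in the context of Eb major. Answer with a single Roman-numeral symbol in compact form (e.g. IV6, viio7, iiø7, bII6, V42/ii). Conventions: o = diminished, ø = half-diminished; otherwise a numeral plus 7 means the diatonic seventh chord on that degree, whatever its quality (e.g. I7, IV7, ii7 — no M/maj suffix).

I7

The pitches Eb-G-Bb-D form a major seventh chord rooted on Eb.
In Eb major, Eb is the tonic; the diatonic major seventh chord there is I7.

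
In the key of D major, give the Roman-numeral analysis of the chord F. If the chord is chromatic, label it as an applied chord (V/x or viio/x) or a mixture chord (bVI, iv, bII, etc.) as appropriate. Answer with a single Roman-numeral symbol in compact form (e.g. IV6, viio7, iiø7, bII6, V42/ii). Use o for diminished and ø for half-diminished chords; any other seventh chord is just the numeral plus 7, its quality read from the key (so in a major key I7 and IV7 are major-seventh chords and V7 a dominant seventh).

bIII

Stacked in thirds the chord is F-A-C: a major triad on F.
F is the lowered third degree of D major (diatonic 3 would be F#). This is a major triad on the lowered third degree, borrowed from the parallel minor.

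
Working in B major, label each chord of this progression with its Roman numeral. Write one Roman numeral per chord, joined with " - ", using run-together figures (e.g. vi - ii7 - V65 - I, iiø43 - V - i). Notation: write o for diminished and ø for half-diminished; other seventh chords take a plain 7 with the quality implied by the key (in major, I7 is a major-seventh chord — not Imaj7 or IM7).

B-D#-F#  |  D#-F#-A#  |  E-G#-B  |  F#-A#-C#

B-D#-F#: major triad on B = scale degree 1 → I.
D#-F#-A#: minor triad on D# = scale degree 3 → iii.
E-G#-B has root E, degree 4 in B major, so IV.
F#-A#-C#: root F# is the dominant; major triad there is V.

I - iii - IV - V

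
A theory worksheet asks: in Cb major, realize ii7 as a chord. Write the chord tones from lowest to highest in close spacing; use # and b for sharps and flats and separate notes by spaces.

Db Fb Ab Cb

The numeral's case and figure indicate a minor seventh chord. In Cb major its root, scale degree 2, is Db.
That chord is spelled Db-Fb-Ab-Cb.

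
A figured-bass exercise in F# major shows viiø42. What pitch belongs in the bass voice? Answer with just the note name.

viiø in F# major has root E#; the chord is E#-G#-B-D#.
The figure 42 means third inversion — the seventh is in the bass.

D#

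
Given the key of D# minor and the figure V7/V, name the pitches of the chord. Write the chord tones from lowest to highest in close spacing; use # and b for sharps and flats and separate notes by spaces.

E# G## B# D#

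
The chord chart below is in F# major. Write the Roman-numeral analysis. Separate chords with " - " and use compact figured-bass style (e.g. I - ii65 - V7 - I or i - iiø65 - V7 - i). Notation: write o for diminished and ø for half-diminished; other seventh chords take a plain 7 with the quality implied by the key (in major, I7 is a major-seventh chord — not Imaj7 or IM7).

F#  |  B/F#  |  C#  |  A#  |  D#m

I - IV64 - V - V/vi - vi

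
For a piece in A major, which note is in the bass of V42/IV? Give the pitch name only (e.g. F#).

G

The applied chord V42/IV is rooted on A: A-C#-E-G.
The figure 42 means third inversion — the seventh is in the bass.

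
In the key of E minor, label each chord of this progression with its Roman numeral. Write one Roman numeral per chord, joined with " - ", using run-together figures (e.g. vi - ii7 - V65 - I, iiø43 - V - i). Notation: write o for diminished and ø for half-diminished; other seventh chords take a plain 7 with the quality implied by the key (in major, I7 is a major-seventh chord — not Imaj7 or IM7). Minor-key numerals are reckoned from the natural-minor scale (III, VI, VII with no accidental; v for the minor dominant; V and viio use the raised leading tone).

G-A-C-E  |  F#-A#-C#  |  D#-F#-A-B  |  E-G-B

iv42 - V/V - V65 - i

G-A-C-E has root A, degree 4 in E minor, so iv42.
F#-A#-C#: a major triad on F#, the applied dominant of V → V/V.
D#-F#-A-B: root B is the dominant; dominant seventh chord there is V65.
E-G-B: minor triad on E = scale degree 1 → i.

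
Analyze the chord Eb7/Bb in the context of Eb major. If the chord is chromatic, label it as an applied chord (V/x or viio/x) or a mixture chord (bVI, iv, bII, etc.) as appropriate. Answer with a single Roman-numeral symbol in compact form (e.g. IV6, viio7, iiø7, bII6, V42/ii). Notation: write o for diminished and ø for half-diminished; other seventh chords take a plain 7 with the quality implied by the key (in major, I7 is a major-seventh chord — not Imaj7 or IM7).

The pitches Eb-G-Bb-Db form a dominant seventh chord rooted on Eb.
Eb is not a diatonic chord root with this quality in Eb major, but it lies a perfect fifth above Ab (IV), so the chord functions as an applied dominant of IV.
With Bb in the bass the chord is in second inversion, so the figured bass is 43.

V43/IV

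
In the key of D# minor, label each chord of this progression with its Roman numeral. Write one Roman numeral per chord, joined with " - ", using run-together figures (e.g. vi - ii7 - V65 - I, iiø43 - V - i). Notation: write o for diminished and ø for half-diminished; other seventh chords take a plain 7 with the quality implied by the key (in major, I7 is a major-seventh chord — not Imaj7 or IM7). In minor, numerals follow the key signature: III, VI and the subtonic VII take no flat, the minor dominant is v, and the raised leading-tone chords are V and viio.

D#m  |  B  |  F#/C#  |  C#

i - VI - III64 - VII

D#m: minor triad on D# = scale degree 1 → i.
B has root B, degree 6 in D# minor, so VI.
F#/C#: root F# is the mediant; major triad there is III64.
C#: root C# is the subtonic; major triad there is VII.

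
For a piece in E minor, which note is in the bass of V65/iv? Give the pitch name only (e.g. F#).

G#

The applied chord V65/iv is rooted on E: E-G#-B-D.
The figure 65 means first inversion — the third is in the bass.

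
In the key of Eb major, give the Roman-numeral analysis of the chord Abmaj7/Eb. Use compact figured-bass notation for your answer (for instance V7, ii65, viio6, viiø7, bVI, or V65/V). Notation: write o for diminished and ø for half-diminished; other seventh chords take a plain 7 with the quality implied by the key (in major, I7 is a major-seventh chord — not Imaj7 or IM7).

The pitches Ab-C-Eb-G form a major seventh chord rooted on Ab.
In Eb major, Ab is the subdominant; the diatonic major seventh chord there is IV7.
With Eb in the bass the chord is in second inversion, so the figured bass is 43.

IV43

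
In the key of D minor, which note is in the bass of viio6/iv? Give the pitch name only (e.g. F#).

The applied chord viio6/iv is rooted on F#: F#-A-C.
The figure 6 means first inversion — the third is in the bass.

A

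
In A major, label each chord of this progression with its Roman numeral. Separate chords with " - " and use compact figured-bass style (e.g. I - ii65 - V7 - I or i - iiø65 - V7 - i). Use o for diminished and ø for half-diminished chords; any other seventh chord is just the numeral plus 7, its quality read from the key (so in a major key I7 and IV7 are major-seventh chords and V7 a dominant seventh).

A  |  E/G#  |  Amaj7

I - V6 - I7

A: major triad on A = scale degree 1 → I.
E/G#: major triad on E = scale degree 5 → V6.
Amaj7: major seventh chord on A = scale degree 1 → I7.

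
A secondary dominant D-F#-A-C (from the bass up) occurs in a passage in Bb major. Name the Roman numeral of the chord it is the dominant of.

vi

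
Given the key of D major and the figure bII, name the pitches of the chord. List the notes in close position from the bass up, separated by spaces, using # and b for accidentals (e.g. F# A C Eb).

Eb G Bb

Scale degree 2 in D major is E; lowering it a half step gives Eb. bII is the Neapolitan chord — a major triad on the lowered second degree.
So the chord is Eb-G-Bb, a major triad.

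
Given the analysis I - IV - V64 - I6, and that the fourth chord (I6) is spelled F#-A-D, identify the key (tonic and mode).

D major

The anchor chord is a major triad on D, labeled I6.
If D is scale degree 1 and the mode makes that degree carry a major triad, the tonic is D and the mode is major.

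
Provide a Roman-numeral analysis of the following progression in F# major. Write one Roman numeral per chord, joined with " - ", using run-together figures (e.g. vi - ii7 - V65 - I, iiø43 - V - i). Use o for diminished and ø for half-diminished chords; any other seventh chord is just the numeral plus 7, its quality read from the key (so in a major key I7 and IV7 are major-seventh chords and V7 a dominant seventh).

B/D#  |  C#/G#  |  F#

IV6 - V64 - I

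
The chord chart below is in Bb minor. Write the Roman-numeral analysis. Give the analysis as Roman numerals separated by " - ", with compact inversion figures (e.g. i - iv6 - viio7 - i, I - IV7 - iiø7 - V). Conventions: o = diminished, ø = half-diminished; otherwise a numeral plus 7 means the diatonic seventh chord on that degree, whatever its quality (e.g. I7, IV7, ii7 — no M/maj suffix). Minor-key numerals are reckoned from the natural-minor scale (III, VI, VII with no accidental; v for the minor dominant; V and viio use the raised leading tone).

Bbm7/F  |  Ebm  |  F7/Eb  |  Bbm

Bbm7/F: minor seventh chord on Bb = scale degree 1 → i43.
Ebm: minor triad on Eb = scale degree 4 → iv.
F7/Eb: root F is the dominant; dominant seventh chord there is V42.
Bbm: root Bb is the tonic; minor triad there is i.

i43 - iv - V42 - i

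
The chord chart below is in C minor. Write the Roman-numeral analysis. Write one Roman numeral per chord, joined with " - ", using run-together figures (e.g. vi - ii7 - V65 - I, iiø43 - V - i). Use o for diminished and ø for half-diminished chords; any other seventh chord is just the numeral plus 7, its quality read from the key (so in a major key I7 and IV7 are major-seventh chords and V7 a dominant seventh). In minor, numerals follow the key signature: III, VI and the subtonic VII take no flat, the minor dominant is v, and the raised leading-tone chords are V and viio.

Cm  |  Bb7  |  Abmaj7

i - VII7 - VI7

Cm: root C is the tonic; minor triad there is i.
Bb7 has root Bb, degree 7 in C minor, so VII7.
Abmaj7: major seventh chord on Ab = scale degree 6 → VI7.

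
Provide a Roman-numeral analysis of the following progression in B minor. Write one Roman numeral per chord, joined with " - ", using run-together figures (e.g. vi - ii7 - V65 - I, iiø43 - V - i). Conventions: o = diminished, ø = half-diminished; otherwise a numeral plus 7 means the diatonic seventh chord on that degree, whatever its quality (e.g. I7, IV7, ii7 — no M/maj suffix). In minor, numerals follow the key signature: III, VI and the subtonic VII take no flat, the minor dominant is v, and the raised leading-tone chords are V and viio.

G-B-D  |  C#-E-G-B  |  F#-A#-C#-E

G-B-D: root G is the submediant; major triad there is VI.
C#-E-G-B has root C#, degree 2 in B minor, so iiø7.
F#-A#-C#-E has root F#, degree 5 in B minor, so V7.

VI - iiø7 - V7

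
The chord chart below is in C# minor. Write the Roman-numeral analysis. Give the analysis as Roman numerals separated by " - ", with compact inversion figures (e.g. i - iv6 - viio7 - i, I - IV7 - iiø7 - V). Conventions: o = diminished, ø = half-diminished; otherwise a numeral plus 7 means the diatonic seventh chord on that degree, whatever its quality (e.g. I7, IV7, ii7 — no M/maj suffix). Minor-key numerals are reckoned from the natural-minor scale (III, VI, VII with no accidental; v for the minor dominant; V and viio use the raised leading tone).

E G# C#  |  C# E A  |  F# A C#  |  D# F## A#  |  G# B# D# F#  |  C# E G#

E-G#-C#: minor triad on C# = scale degree 1 → i6.
C#-E-A: major triad on A = scale degree 6 → VI6.
F#-A-C# has root F#, degree 4 in C# minor, so iv.
D#-F##-A#: chromatic; D# is V of V, so V/V.
G#-B#-D#-F#: root G# is the dominant; dominant seventh chord there is V7.
C#-E-G#: minor triad on C# = scale degree 1 → i.

i6 - VI6 - iv - V/V - V7 - i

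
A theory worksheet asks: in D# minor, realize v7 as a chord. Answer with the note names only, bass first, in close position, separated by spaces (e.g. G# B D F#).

In D# minor, scale degree 5 is A#, and the diatonic chord built there is a minor seventh chord.
That chord is spelled A#-C#-E#-G#.

A# C# E# G#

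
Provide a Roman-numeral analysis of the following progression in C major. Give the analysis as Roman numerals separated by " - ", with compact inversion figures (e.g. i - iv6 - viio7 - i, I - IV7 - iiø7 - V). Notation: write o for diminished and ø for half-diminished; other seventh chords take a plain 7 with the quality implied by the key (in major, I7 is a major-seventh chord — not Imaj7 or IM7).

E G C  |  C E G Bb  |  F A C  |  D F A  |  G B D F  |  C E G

I6 - V7/IV - IV - ii - V7 - I

E-G-C has root C, degree 1 in C major, so I6.
C-E-G-Bb is the secondary dominant of IV (dominant seventh chord on C): V7/IV.
F-A-C: major triad on F = scale degree 4 → IV.
D-F-A: root D is the supertonic; minor triad there is ii.
G-B-D-F: dominant seventh chord on G = scale degree 5 → V7.
C-E-G has root C, degree 1 in C major, so I.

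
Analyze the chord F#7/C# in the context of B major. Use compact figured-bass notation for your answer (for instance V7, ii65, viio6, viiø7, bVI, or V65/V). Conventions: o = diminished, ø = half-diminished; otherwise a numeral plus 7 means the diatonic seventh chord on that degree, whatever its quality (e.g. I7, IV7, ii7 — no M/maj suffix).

The pitches F#-A#-C#-E form a dominant seventh chord rooted on F#.
In B major, F# is the dominant; the diatonic dominant seventh chord there is V7.
With C# in the bass the chord is in second inversion, so the figured bass is 43.

V43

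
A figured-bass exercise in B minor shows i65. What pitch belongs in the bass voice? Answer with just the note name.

D

i in B minor has root B; the chord is B-D-F#-A.
The figure 65 means first inversion — the third is in the bass.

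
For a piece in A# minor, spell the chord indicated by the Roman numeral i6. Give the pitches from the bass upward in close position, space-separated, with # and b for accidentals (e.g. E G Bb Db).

C# E# A#

In A# minor, scale degree 1 is A#, and the diatonic chord built there is a minor triad.
That chord is spelled A#-C#-E#.
With the 6 figure the chord is in first inversion; from the bass C# upward in close position it reads C#-E#-A#.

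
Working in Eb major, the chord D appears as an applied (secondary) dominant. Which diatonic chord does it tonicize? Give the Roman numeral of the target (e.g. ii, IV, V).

The chord is a major triad on D.
A dominant resolves down a perfect fifth: D → G. In Eb major, G is scale degree 3, i.e. iii.

iii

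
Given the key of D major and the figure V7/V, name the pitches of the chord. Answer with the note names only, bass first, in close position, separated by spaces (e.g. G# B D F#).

E G# B D

The slash means an applied dominant: we want the dominant of V. In D major, V is A major, and its dominant is built on E.
Building a dominant seventh chord on E gives E-G#-B-D.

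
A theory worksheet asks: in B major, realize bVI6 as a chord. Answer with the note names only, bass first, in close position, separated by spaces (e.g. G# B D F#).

B D G

Scale degree 6 in B major is G#; lowering it a half step gives G. bVI6 is a major triad on the lowered sixth degree, borrowed from the parallel minor.
So the chord is G-B-D, a major triad.
The figured bass 6 indicates first inversion, placing the third (B) in the bass: B-D-G.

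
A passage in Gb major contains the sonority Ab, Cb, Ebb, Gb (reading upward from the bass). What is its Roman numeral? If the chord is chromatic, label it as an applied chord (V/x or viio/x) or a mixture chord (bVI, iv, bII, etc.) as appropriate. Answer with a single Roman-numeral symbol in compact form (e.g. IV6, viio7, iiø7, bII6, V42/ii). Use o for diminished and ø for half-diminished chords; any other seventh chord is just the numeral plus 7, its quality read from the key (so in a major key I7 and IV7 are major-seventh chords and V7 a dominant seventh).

Stacked in thirds the chord is Ab-Cb-Ebb-Gb: a half-diminished seventh chord on Ab.
Ab is the second degree of Gb major. This is the half-diminished supertonic seventh, borrowed from the parallel minor.

iiø7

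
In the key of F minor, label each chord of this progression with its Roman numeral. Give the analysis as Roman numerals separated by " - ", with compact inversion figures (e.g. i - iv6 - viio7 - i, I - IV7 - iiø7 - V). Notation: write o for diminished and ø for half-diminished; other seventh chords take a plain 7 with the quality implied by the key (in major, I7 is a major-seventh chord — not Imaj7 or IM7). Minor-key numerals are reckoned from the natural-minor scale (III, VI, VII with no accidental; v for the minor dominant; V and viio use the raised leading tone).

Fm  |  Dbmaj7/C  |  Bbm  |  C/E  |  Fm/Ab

Fm: root F is the tonic; minor triad there is i.
Dbmaj7/C has root Db, degree 6 in F minor, so VI42.
Bbm: root Bb is the subdominant; minor triad there is iv.
C/E: root C is the dominant; major triad there is V6.
Fm/Ab: root F is the tonic; minor triad there is i6.

i - VI42 - iv - V6 - i6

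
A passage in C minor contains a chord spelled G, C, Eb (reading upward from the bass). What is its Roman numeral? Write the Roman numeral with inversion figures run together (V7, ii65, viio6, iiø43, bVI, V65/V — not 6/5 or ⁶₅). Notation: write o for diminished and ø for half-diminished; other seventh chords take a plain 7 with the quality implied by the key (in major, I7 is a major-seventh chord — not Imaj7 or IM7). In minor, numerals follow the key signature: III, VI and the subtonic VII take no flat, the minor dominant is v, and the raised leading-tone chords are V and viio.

The pitches C-Eb-G form a minor triad rooted on C.
In C minor, C is the tonic; the diatonic minor triad there is i.
With G in the bass the chord is in second inversion, so the figured bass is 64.

i64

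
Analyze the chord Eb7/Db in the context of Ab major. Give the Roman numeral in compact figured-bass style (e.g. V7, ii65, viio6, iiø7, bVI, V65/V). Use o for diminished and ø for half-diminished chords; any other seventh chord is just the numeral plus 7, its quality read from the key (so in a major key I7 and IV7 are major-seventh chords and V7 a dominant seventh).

The pitches Eb-G-Bb-Db form a dominant seventh chord rooted on Eb.
Eb is scale degree 5 in Ab major, and a dominant seventh chord on that degree is written V7.
With Db in the bass the chord is in third inversion, so the figured bass is 42.

V42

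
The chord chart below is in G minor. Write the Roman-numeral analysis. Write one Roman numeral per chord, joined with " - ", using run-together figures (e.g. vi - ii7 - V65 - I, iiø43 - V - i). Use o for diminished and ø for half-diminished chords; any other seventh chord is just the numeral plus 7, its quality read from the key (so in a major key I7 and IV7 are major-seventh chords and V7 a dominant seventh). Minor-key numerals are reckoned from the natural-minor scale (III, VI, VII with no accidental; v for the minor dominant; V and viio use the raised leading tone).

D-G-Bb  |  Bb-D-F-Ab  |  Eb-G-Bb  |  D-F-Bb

i64 - V7/VI - VI - III6

D-G-Bb: minor triad on G = scale degree 1 → i64.
Bb-D-F-Ab: a dominant seventh chord on Bb, the applied dominant of VI → V7/VI.
Eb-G-Bb has root Eb, degree 6 in G minor, so VI.
D-F-Bb: root Bb is the mediant; major triad there is III6.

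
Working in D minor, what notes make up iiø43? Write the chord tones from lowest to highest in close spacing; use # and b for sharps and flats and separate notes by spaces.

Bb D E G

In D minor, the supertonic is E, and the diatonic chord built there is a half-diminished seventh chord.
That chord is spelled E-G-Bb-D.
With the 43 figure the chord is in second inversion; from the bass Bb upward in close position it reads Bb-D-E-G.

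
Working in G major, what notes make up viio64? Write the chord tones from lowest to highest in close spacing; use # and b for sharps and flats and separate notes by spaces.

C F# A

In G major, the seventh degree is F#, and the diatonic chord built there is a diminished triad.
That chord is spelled F#-A-C.
The figured bass 64 indicates second inversion, placing the fifth (C) in the bass: C-F#-A.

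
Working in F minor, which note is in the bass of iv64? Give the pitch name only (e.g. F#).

iv in F minor has root Bb; the chord is Bb-Db-F.
The figure 64 means second inversion — the fifth is in the bass.

F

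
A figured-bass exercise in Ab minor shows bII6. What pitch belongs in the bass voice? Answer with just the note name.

Db

bII in Ab minor has root Bbb; the chord is Bbb-Db-Fb.
The figure 6 means first inversion — the third is in the bass.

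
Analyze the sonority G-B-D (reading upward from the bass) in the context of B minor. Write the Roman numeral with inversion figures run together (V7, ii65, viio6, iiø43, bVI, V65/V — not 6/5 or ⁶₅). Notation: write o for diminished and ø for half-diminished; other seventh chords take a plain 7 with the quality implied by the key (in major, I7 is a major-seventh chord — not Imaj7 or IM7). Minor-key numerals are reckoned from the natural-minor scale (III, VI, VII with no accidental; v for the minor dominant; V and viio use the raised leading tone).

Stacked in thirds the chord is G-B-D: a major triad on G.
In B minor, G is the submediant; the diatonic major triad there is VI.

VI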